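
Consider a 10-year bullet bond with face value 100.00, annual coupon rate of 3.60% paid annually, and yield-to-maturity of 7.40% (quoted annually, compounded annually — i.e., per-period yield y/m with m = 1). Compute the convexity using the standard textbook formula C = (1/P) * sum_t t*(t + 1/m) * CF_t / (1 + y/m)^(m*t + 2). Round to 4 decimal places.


Answer: Convexity = 74.1119

Derivation:
Coupon per period c = face * coupon_rate / m = 3.600000
Periods per year m = 1; per-period yield y/m = 0.074000
Number of cashflows N = 10
Cashflows (t years, CF_t, discount factor 1/(1+y/m)^(m*t), PV):
  t = 1.0000: CF_t = 3.600000, DF = 0.931099, PV = 3.351955
  t = 2.0000: CF_t = 3.600000, DF = 0.866945, PV = 3.121001
  t = 3.0000: CF_t = 3.600000, DF = 0.807211, PV = 2.905960
  t = 4.0000: CF_t = 3.600000, DF = 0.751593, PV = 2.705736
  t = 5.0000: CF_t = 3.600000, DF = 0.699808, PV = 2.519307
  t = 6.0000: CF_t = 3.600000, DF = 0.651590, PV = 2.345723
  t = 7.0000: CF_t = 3.600000, DF = 0.606694, PV = 2.184100
  t = 8.0000: CF_t = 3.600000, DF = 0.564892, PV = 2.033613
  t = 9.0000: CF_t = 3.600000, DF = 0.525971, PV = 1.893494
  t = 10.0000: CF_t = 103.600000, DF = 0.489731, PV = 50.736084
Price P = sum_t PV_t = 73.796974
Convexity numerator sum_t t*(t + 1/m) * CF_t / (1+y/m)^(m*t + 2):
  t = 1.0000: term = 5.811920
  t = 2.0000: term = 16.234414
  t = 3.0000: term = 30.231684
  t = 4.0000: term = 46.914469
  t = 5.0000: term = 65.523002
  t = 6.0000: term = 85.411734
  t = 7.0000: term = 106.035673
  t = 8.0000: term = 126.938156
  t = 9.0000: term = 147.739939
  t = 10.0000: term = 4838.392143
Convexity = (1/P) * sum = 5469.233134 / 73.796974 = 74.111889


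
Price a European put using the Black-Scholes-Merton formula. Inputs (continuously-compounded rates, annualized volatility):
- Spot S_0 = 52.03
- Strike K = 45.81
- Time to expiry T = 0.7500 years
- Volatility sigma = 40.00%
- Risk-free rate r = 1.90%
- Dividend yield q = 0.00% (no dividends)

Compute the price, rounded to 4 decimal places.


Answer: Price = 3.7921

Derivation:
d1 = (ln(S/K) + (r - q + 0.5*sigma^2) * T) / (sigma * sqrt(T)) = 0.58187689
d2 = d1 - sigma * sqrt(T) = 0.23546673
exp(-rT) = 0.98585105; exp(-qT) = 1.00000000
P = K * exp(-rT) * N(-d2) - S_0 * exp(-qT) * N(-d1)
N(-d1) = 0.28032480; N(-d2) = 0.40692325
P = 45.8100 * 0.98585105 * 0.40692325 - 52.0300 * 1.00000000 * 0.28032480 = 3.7921


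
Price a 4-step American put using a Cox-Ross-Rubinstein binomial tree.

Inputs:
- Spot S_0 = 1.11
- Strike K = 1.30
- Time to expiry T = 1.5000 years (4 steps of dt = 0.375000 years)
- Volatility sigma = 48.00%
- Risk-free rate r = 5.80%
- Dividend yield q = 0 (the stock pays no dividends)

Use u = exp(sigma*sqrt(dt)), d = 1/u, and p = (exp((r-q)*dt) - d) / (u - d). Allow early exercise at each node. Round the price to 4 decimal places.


dt = T/N = 0.375000
u = exp(sigma*sqrt(dt)) = 1.341702; d = 1/u = 0.745322
p = (exp((r-q)*dt) - d) / (u - d) = 0.463909
Discount per step: exp(-r*dt) = 0.978485
Stock lattice S(k, i) with i counting down-moves:
  k=0: S(0,0) = 1.1100
  k=1: S(1,0) = 1.4893; S(1,1) = 0.8273
  k=2: S(2,0) = 1.9982; S(2,1) = 1.1100; S(2,2) = 0.6166
  k=3: S(3,0) = 2.6810; S(3,1) = 1.4893; S(3,2) = 0.8273; S(3,3) = 0.4596
  k=4: S(4,0) = 3.5971; S(4,1) = 1.9982; S(4,2) = 1.1100; S(4,3) = 0.6166; S(4,4) = 0.3425
Terminal payoffs V(N, i) = max(K - S_T, 0):
  V(4,0) = 0.000000; V(4,1) = 0.000000; V(4,2) = 0.190000; V(4,3) = 0.683389; V(4,4) = 0.957470
Backward induction: V(k, i) = exp(-r*dt) * [p * V(k+1, i) + (1-p) * V(k+1, i+1)]; then take max(V_cont, immediate exercise) for American.
  V(3,0) = exp(-r*dt) * [p*0.000000 + (1-p)*0.000000] = 0.000000; exercise = 0.000000; V(3,0) = max -> 0.000000
  V(3,1) = exp(-r*dt) * [p*0.000000 + (1-p)*0.190000] = 0.099666; exercise = 0.000000; V(3,1) = max -> 0.099666
  V(3,2) = exp(-r*dt) * [p*0.190000 + (1-p)*0.683389] = 0.444723; exercise = 0.472692; V(3,2) = max -> 0.472692
  V(3,3) = exp(-r*dt) * [p*0.683389 + (1-p)*0.957470] = 0.812457; exercise = 0.840426; V(3,3) = max -> 0.840426
  V(2,0) = exp(-r*dt) * [p*0.000000 + (1-p)*0.099666] = 0.052280; exercise = 0.000000; V(2,0) = max -> 0.052280
  V(2,1) = exp(-r*dt) * [p*0.099666 + (1-p)*0.472692] = 0.293195; exercise = 0.190000; V(2,1) = max -> 0.293195
  V(2,2) = exp(-r*dt) * [p*0.472692 + (1-p)*0.840426] = 0.655420; exercise = 0.683389; V(2,2) = max -> 0.683389
  V(1,0) = exp(-r*dt) * [p*0.052280 + (1-p)*0.293195] = 0.177529; exercise = 0.000000; V(1,0) = max -> 0.177529
  V(1,1) = exp(-r*dt) * [p*0.293195 + (1-p)*0.683389] = 0.491566; exercise = 0.472692; V(1,1) = max -> 0.491566
  V(0,0) = exp(-r*dt) * [p*0.177529 + (1-p)*0.491566] = 0.338439; exercise = 0.190000; V(0,0) = max -> 0.338439

Answer: Price = V(0,0) = 0.3384


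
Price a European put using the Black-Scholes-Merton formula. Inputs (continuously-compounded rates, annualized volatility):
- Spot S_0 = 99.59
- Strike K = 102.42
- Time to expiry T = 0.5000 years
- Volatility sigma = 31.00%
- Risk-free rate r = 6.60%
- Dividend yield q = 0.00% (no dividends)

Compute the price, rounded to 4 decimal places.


d1 = (ln(S/K) + (r - q + 0.5*sigma^2) * T) / (sigma * sqrt(T)) = 0.13231908
d2 = d1 - sigma * sqrt(T) = -0.08688403
exp(-rT) = 0.96753856; exp(-qT) = 1.00000000
P = K * exp(-rT) * N(-d2) - S_0 * exp(-qT) * N(-d1)
N(-d1) = 0.44736596; N(-d2) = 0.53461815
P = 102.4200 * 0.96753856 * 0.53461815 - 99.5900 * 1.00000000 * 0.44736596 = 8.4250

Answer: Price = 8.4250


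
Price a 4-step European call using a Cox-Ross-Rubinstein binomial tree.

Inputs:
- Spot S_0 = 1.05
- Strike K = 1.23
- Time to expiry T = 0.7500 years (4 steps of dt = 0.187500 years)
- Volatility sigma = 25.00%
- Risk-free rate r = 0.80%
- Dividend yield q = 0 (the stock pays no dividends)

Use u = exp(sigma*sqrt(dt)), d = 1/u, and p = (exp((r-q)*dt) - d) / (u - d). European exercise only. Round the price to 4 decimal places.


Answer: Price = V(0,0) = 0.0374

Derivation:
dt = T/N = 0.187500
u = exp(sigma*sqrt(dt)) = 1.114330; d = 1/u = 0.897400
p = (exp((r-q)*dt) - d) / (u - d) = 0.479883
Discount per step: exp(-r*dt) = 0.998501
Stock lattice S(k, i) with i counting down-moves:
  k=0: S(0,0) = 1.0500
  k=1: S(1,0) = 1.1700; S(1,1) = 0.9423
  k=2: S(2,0) = 1.3038; S(2,1) = 1.0500; S(2,2) = 0.8456
  k=3: S(3,0) = 1.4529; S(3,1) = 1.1700; S(3,2) = 0.9423; S(3,3) = 0.7588
  k=4: S(4,0) = 1.6190; S(4,1) = 1.3038; S(4,2) = 1.0500; S(4,3) = 0.8456; S(4,4) = 0.6810
Terminal payoffs V(N, i) = max(S_T - K, 0):
  V(4,0) = 0.388991; V(4,1) = 0.073818; V(4,2) = 0.000000; V(4,3) = 0.000000; V(4,4) = 0.000000
Backward induction: V(k, i) = exp(-r*dt) * [p * V(k+1, i) + (1-p) * V(k+1, i+1)].
  V(3,0) = exp(-r*dt) * [p*0.388991 + (1-p)*0.073818] = 0.224726
  V(3,1) = exp(-r*dt) * [p*0.073818 + (1-p)*0.000000] = 0.035371
  V(3,2) = exp(-r*dt) * [p*0.000000 + (1-p)*0.000000] = 0.000000
  V(3,3) = exp(-r*dt) * [p*0.000000 + (1-p)*0.000000] = 0.000000
  V(2,0) = exp(-r*dt) * [p*0.224726 + (1-p)*0.035371] = 0.126050
  V(2,1) = exp(-r*dt) * [p*0.035371 + (1-p)*0.000000] = 0.016948
  V(2,2) = exp(-r*dt) * [p*0.000000 + (1-p)*0.000000] = 0.000000
  V(1,0) = exp(-r*dt) * [p*0.126050 + (1-p)*0.016948] = 0.069201
  V(1,1) = exp(-r*dt) * [p*0.016948 + (1-p)*0.000000] = 0.008121
  V(0,0) = exp(-r*dt) * [p*0.069201 + (1-p)*0.008121] = 0.037376


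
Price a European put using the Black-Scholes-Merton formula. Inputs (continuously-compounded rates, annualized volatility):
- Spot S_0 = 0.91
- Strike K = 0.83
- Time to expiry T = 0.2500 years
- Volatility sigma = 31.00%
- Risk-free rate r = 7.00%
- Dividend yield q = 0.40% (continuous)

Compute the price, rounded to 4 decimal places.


Answer: Price = 0.0190

Derivation:
d1 = (ln(S/K) + (r - q + 0.5*sigma^2) * T) / (sigma * sqrt(T)) = 0.77762193
d2 = d1 - sigma * sqrt(T) = 0.62262193
exp(-rT) = 0.98265224; exp(-qT) = 0.99900050
P = K * exp(-rT) * N(-d2) - S_0 * exp(-qT) * N(-d1)
N(-d1) = 0.21839597; N(-d2) = 0.26676650
P = 0.8300 * 0.98265224 * 0.26676650 - 0.9100 * 0.99900050 * 0.21839597 = 0.0190


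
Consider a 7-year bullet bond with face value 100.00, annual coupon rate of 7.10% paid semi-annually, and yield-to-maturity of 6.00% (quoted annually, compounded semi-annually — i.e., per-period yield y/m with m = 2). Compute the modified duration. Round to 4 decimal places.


Answer: Modified duration = 5.5170

Derivation:
Coupon per period c = face * coupon_rate / m = 3.550000
Periods per year m = 2; per-period yield y/m = 0.030000
Number of cashflows N = 14
Cashflows (t years, CF_t, discount factor 1/(1+y/m)^(m*t), PV):
  t = 0.5000: CF_t = 3.550000, DF = 0.970874, PV = 3.446602
  t = 1.0000: CF_t = 3.550000, DF = 0.942596, PV = 3.346215
  t = 1.5000: CF_t = 3.550000, DF = 0.915142, PV = 3.248753
  t = 2.0000: CF_t = 3.550000, DF = 0.888487, PV = 3.154129
  t = 2.5000: CF_t = 3.550000, DF = 0.862609, PV = 3.062261
  t = 3.0000: CF_t = 3.550000, DF = 0.837484, PV = 2.973069
  t = 3.5000: CF_t = 3.550000, DF = 0.813092, PV = 2.886475
  t = 4.0000: CF_t = 3.550000, DF = 0.789409, PV = 2.802403
  t = 4.5000: CF_t = 3.550000, DF = 0.766417, PV = 2.720779
  t = 5.0000: CF_t = 3.550000, DF = 0.744094, PV = 2.641533
  t = 5.5000: CF_t = 3.550000, DF = 0.722421, PV = 2.564596
  t = 6.0000: CF_t = 3.550000, DF = 0.701380, PV = 2.489899
  t = 6.5000: CF_t = 3.550000, DF = 0.680951, PV = 2.417377
  t = 7.0000: CF_t = 103.550000, DF = 0.661118, PV = 68.458749
Price P = sum_t PV_t = 106.212840
First compute Macaulay numerator sum_t t * PV_t:
  t * PV_t at t = 0.5000: 1.723301
  t * PV_t at t = 1.0000: 3.346215
  t * PV_t at t = 1.5000: 4.873129
  t * PV_t at t = 2.0000: 6.308258
  t * PV_t at t = 2.5000: 7.655653
  t * PV_t at t = 3.0000: 8.919207
  t * PV_t at t = 3.5000: 10.102662
  t * PV_t at t = 4.0000: 11.209611
  t * PV_t at t = 4.5000: 12.243507
  t * PV_t at t = 5.0000: 13.207667
  t * PV_t at t = 5.5000: 14.105275
  t * PV_t at t = 6.0000: 14.939391
  t * PV_t at t = 6.5000: 15.712952
  t * PV_t at t = 7.0000: 479.211242
Macaulay duration D = 603.558072 / 106.212840 = 5.682534
Modified duration = D / (1 + y/m) = 5.682534 / (1 + 0.030000) = 5.517023


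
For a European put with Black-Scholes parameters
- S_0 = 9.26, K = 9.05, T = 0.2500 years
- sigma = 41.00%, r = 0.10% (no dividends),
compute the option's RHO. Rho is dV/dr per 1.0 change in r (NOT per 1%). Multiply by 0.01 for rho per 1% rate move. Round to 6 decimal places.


d1 = 0.2156184924; d2 = 0.0106184924
phi(d1) = 0.3897755570; exp(-qT) = 1.0000000000; exp(-rT) = 0.9997500312
N(-d2) = 0.4957639140
Rho = -K*T*exp(-rT)*N(-d2) = -9.0500 * 0.2500 * 0.9997500312 * 0.4957639140 = -1.121385

Answer: Rho = -1.121385


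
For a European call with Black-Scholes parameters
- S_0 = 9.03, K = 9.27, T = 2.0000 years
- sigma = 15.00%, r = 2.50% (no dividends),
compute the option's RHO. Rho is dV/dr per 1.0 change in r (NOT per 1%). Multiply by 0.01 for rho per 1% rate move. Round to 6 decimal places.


d1 = 0.2181141005; d2 = 0.0059820661
phi(d1) = 0.3895646624; exp(-qT) = 1.0000000000; exp(-rT) = 0.9512294245
N(d2) = 0.5023864849
Rho = K*T*exp(-rT)*N(d2) = 9.2700 * 2.0000 * 0.9512294245 * 0.5023864849 = 8.859984

Answer: Rho = 8.859984


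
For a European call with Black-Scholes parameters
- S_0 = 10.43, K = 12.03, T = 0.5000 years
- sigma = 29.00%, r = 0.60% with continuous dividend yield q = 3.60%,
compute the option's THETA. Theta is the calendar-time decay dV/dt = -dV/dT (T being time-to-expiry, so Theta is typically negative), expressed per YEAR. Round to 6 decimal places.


Answer: Theta = -0.591748

Derivation:
d1 = -0.6665932736; d2 = -0.8716542401
phi(d1) = 0.3194636352; exp(-qT) = 0.9821610324; exp(-rT) = 0.9970044955
Theta = -S*exp(-qT)*phi(d1)*sigma/(2*sqrt(T)) - r*K*exp(-rT)*N(d2) + q*S*exp(-qT)*N(d1)
N(d1) = 0.2525159834; N(d2) = 0.1916985155; sqrt(T) = 0.7071067812
Term 1 = -10.4300 * 0.9821610324 * 0.3194636352 * 0.2900 / (2 * 0.7071067812) = -0.6710755825
Term 2 = -0.0060 * 12.0300 * 0.9970044955 * 0.1916985155 = -0.0137953507
Term 3 = 0.0360 * 10.4300 * 0.9821610324 * 0.2525159834 = 0.0931233051
Theta = -0.6710755825 + (-0.0137953507) + (0.0931233051) = -0.591748


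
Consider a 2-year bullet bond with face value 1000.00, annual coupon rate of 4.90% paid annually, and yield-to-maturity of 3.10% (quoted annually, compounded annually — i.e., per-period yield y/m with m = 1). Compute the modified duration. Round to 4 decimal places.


Answer: Modified duration = 1.8953

Derivation:
Coupon per period c = face * coupon_rate / m = 49.000000
Periods per year m = 1; per-period yield y/m = 0.031000
Number of cashflows N = 2
Cashflows (t years, CF_t, discount factor 1/(1+y/m)^(m*t), PV):
  t = 1.0000: CF_t = 49.000000, DF = 0.969932, PV = 47.526673
  t = 2.0000: CF_t = 1049.000000, DF = 0.940768, PV = 986.865934
Price P = sum_t PV_t = 1034.392607
First compute Macaulay numerator sum_t t * PV_t:
  t * PV_t at t = 1.0000: 47.526673
  t * PV_t at t = 2.0000: 1973.731868
Macaulay duration D = 2021.258541 / 1034.392607 = 1.954054
Modified duration = D / (1 + y/m) = 1.954054 / (1 + 0.031000) = 1.895299


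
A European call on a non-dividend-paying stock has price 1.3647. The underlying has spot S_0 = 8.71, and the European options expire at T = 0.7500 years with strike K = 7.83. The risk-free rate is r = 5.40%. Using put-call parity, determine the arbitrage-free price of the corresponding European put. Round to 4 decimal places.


Put-call parity: C - P = S_0 * exp(-qT) - K * exp(-rT).
S_0 * exp(-qT) = 8.7100 * 1.00000000 = 8.71000000
K * exp(-rT) = 7.8300 * 0.96030916 = 7.51922076
P = C - S*exp(-qT) + K*exp(-rT)
P = 1.3647 - 8.71000000 + 7.51922076 = 0.1739

Answer: Put price = 0.1739


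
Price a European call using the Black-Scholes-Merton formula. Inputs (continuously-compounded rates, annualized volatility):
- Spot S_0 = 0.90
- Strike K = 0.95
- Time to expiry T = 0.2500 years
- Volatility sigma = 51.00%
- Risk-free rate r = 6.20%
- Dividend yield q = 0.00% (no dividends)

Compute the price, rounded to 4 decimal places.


Answer: Price = 0.0765

Derivation:
d1 = (ln(S/K) + (r - q + 0.5*sigma^2) * T) / (sigma * sqrt(T)) = -0.02374400
d2 = d1 - sigma * sqrt(T) = -0.27874400
exp(-rT) = 0.98461951; exp(-qT) = 1.00000000
C = S_0 * exp(-qT) * N(d1) - K * exp(-rT) * N(d2)
N(d1) = 0.49052840; N(d2) = 0.39022064
C = 0.9000 * 1.00000000 * 0.49052840 - 0.9500 * 0.98461951 * 0.39022064 = 0.0765


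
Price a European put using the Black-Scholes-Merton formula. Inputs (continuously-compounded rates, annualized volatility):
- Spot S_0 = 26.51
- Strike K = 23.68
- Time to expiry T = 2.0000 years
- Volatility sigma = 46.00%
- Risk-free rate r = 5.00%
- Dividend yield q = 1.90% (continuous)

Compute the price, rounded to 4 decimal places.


Answer: Price = 4.1458

Derivation:
d1 = (ln(S/K) + (r - q + 0.5*sigma^2) * T) / (sigma * sqrt(T)) = 0.59410990
d2 = d1 - sigma * sqrt(T) = -0.05642834
exp(-rT) = 0.90483742; exp(-qT) = 0.96271294
P = K * exp(-rT) * N(-d2) - S_0 * exp(-qT) * N(-d1)
N(-d1) = 0.27621930; N(-d2) = 0.52249971
P = 23.6800 * 0.90483742 * 0.52249971 - 26.5100 * 0.96271294 * 0.27621930 = 4.1458


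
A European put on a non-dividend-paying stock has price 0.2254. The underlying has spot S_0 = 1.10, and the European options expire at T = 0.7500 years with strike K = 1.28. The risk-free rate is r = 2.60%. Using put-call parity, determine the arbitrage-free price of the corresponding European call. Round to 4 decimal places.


Answer: Call price = 0.0701

Derivation:
Put-call parity: C - P = S_0 * exp(-qT) - K * exp(-rT).
S_0 * exp(-qT) = 1.1000 * 1.00000000 = 1.10000000
K * exp(-rT) = 1.2800 * 0.98068890 = 1.25528179
C = P + S*exp(-qT) - K*exp(-rT)
C = 0.2254 + 1.10000000 - 1.25528179 = 0.0701


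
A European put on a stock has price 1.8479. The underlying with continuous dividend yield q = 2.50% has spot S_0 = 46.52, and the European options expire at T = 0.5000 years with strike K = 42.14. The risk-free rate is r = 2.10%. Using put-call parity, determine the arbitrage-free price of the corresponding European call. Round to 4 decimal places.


Put-call parity: C - P = S_0 * exp(-qT) - K * exp(-rT).
S_0 * exp(-qT) = 46.5200 * 0.98757780 = 45.94211928
K * exp(-rT) = 42.1400 * 0.98955493 = 41.69984486
C = P + S*exp(-qT) - K*exp(-rT)
C = 1.8479 + 45.94211928 - 41.69984486 = 6.0902

Answer: Call price = 6.0902


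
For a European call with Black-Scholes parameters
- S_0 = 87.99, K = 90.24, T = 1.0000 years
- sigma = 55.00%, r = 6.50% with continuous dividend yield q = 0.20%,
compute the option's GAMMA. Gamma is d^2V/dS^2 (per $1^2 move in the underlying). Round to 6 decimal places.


Answer: Gamma = 0.007755

Derivation:
d1 = 0.3436370617; d2 = -0.2063629383
phi(d1) = 0.3760693360; exp(-qT) = 0.9980019987; exp(-rT) = 0.9370674634
Gamma = exp(-qT) * phi(d1) / (S * sigma * sqrt(T)) = 0.9980019987 * 0.3760693360 / (87.9900 * 0.5500 * 1.0000000000) = 0.007755


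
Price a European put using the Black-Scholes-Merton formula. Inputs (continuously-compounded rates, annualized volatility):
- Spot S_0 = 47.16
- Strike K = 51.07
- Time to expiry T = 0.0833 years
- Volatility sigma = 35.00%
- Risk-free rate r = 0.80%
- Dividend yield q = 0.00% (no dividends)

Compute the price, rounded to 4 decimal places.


d1 = (ln(S/K) + (r - q + 0.5*sigma^2) * T) / (sigma * sqrt(T)) = -0.73139479
d2 = d1 - sigma * sqrt(T) = -0.83241087
exp(-rT) = 0.99933382; exp(-qT) = 1.00000000
P = K * exp(-rT) * N(-d2) - S_0 * exp(-qT) * N(-d1)
N(-d1) = 0.76773098; N(-d2) = 0.79741147
P = 51.0700 * 0.99933382 * 0.79741147 - 47.1600 * 1.00000000 * 0.76773098 = 4.4905

Answer: Price = 4.4905


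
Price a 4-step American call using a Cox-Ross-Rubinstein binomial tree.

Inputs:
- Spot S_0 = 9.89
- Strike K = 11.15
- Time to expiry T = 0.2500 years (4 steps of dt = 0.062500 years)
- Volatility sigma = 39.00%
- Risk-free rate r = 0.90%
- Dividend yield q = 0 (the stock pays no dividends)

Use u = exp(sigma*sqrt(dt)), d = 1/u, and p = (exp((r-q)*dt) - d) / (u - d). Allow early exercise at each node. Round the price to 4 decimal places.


Answer: Price = V(0,0) = 0.3791

Derivation:
dt = T/N = 0.062500
u = exp(sigma*sqrt(dt)) = 1.102411; d = 1/u = 0.907102
p = (exp((r-q)*dt) - d) / (u - d) = 0.478525
Discount per step: exp(-r*dt) = 0.999438
Stock lattice S(k, i) with i counting down-moves:
  k=0: S(0,0) = 9.8900
  k=1: S(1,0) = 10.9028; S(1,1) = 8.9712
  k=2: S(2,0) = 12.0194; S(2,1) = 9.8900; S(2,2) = 8.1378
  k=3: S(3,0) = 13.2504; S(3,1) = 10.9028; S(3,2) = 8.9712; S(3,3) = 7.3818
  k=4: S(4,0) = 14.6073; S(4,1) = 12.0194; S(4,2) = 9.8900; S(4,3) = 8.1378; S(4,4) = 6.6961
Terminal payoffs V(N, i) = max(S_T - K, 0):
  V(4,0) = 3.457340; V(4,1) = 0.869426; V(4,2) = 0.000000; V(4,3) = 0.000000; V(4,4) = 0.000000
Backward induction: V(k, i) = exp(-r*dt) * [p * V(k+1, i) + (1-p) * V(k+1, i+1)]; then take max(V_cont, immediate exercise) for American.
  V(3,0) = exp(-r*dt) * [p*3.457340 + (1-p)*0.869426] = 2.106622; exercise = 2.100352; V(3,0) = max -> 2.106622
  V(3,1) = exp(-r*dt) * [p*0.869426 + (1-p)*0.000000] = 0.415808; exercise = 0.000000; V(3,1) = max -> 0.415808
  V(3,2) = exp(-r*dt) * [p*0.000000 + (1-p)*0.000000] = 0.000000; exercise = 0.000000; V(3,2) = max -> 0.000000
  V(3,3) = exp(-r*dt) * [p*0.000000 + (1-p)*0.000000] = 0.000000; exercise = 0.000000; V(3,3) = max -> 0.000000
  V(2,0) = exp(-r*dt) * [p*2.106622 + (1-p)*0.415808] = 1.224216; exercise = 0.869426; V(2,0) = max -> 1.224216
  V(2,1) = exp(-r*dt) * [p*0.415808 + (1-p)*0.000000] = 0.198863; exercise = 0.000000; V(2,1) = max -> 0.198863
  V(2,2) = exp(-r*dt) * [p*0.000000 + (1-p)*0.000000] = 0.000000; exercise = 0.000000; V(2,2) = max -> 0.000000
  V(1,0) = exp(-r*dt) * [p*1.224216 + (1-p)*0.198863] = 0.689133; exercise = 0.000000; V(1,0) = max -> 0.689133
  V(1,1) = exp(-r*dt) * [p*0.198863 + (1-p)*0.000000] = 0.095107; exercise = 0.000000; V(1,1) = max -> 0.095107
  V(0,0) = exp(-r*dt) * [p*0.689133 + (1-p)*0.095107] = 0.379150; exercise = 0.000000; V(0,0) = max -> 0.379150


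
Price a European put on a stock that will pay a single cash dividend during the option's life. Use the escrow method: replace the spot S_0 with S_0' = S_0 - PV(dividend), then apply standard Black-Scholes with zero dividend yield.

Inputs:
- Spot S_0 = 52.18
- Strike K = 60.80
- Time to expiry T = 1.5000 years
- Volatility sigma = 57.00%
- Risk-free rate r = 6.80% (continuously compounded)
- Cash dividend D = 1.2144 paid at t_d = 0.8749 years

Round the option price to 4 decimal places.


PV(D) = D * exp(-r * t_d) = 1.2144 * 0.94224194 = 1.14425861
S_0' = S_0 - PV(D) = 52.1800 - 1.14425861 = 51.03574139
d1 = (ln(S_0'/K) + (r + sigma^2/2)*T) / (sigma*sqrt(T)) = 0.24439234
d2 = d1 - sigma*sqrt(T) = -0.45371224
exp(-rT) = 0.90302955
N(-d1) = 0.40346349; N(-d2) = 0.67498202
P = K * exp(-rT) * N(-d2) - S_0' * N(-d1) = 60.8000 * 0.90302955 * 0.67498202 - 51.03574139 * 0.40346349 = 16.4683

Answer: Price = 16.4683


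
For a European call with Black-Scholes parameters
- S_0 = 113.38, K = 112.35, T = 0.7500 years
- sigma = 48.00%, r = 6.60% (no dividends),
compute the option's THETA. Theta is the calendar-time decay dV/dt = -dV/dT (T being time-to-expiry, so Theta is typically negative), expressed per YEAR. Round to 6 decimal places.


d1 = 0.3488783586; d2 = -0.0668138352
phi(d1) = 0.3753874495; exp(-qT) = 1.0000000000; exp(-rT) = 0.9517051581
Theta = -S*exp(-qT)*phi(d1)*sigma/(2*sqrt(T)) - r*K*exp(-rT)*N(d2) + q*S*exp(-qT)*N(d1)
N(d1) = 0.6364096835; N(d2) = 0.4733649546; sqrt(T) = 0.8660254038
Term 1 = -113.3800 * 1.0000000000 * 0.3753874495 * 0.4800 / (2 * 0.8660254038) = -11.7949692018
Term 2 = -0.0660 * 112.3500 * 0.9517051581 * 0.4733649546 = -3.3405312387
Term 3 = 0 (no dividend yield, q = 0)
Theta = -11.7949692018 + (-3.3405312387) + (0.0000000000) = -15.135500

Answer: Theta = -15.135500


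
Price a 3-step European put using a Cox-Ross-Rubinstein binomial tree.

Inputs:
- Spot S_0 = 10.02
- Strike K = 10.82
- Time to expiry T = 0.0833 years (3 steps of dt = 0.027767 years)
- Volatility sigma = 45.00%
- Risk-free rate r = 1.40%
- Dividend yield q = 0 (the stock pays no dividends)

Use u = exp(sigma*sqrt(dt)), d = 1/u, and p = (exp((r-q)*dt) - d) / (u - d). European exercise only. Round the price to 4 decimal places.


Answer: Price = V(0,0) = 0.9829

Derivation:
dt = T/N = 0.027767
u = exp(sigma*sqrt(dt)) = 1.077868; d = 1/u = 0.927757
p = (exp((r-q)*dt) - d) / (u - d) = 0.483853
Discount per step: exp(-r*dt) = 0.999611
Stock lattice S(k, i) with i counting down-moves:
  k=0: S(0,0) = 10.0200
  k=1: S(1,0) = 10.8002; S(1,1) = 9.2961
  k=2: S(2,0) = 11.6412; S(2,1) = 10.0200; S(2,2) = 8.6246
  k=3: S(3,0) = 12.5477; S(3,1) = 10.8002; S(3,2) = 9.2961; S(3,3) = 8.0015
Terminal payoffs V(N, i) = max(K - S_T, 0):
  V(3,0) = 0.000000; V(3,1) = 0.019763; V(3,2) = 1.523871; V(3,3) = 2.818507
Backward induction: V(k, i) = exp(-r*dt) * [p * V(k+1, i) + (1-p) * V(k+1, i+1)].
  V(2,0) = exp(-r*dt) * [p*0.000000 + (1-p)*0.019763] = 0.010197
  V(2,1) = exp(-r*dt) * [p*0.019763 + (1-p)*1.523871] = 0.795795
  V(2,2) = exp(-r*dt) * [p*1.523871 + (1-p)*2.818507] = 2.191242
  V(1,0) = exp(-r*dt) * [p*0.010197 + (1-p)*0.795795] = 0.415519
  V(1,1) = exp(-r*dt) * [p*0.795795 + (1-p)*2.191242] = 1.515462
  V(0,0) = exp(-r*dt) * [p*0.415519 + (1-p)*1.515462] = 0.982870


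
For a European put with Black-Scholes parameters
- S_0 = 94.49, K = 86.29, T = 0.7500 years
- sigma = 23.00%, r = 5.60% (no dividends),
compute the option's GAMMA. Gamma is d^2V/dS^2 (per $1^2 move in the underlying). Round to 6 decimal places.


d1 = 0.7662080300; d2 = 0.5670221872
phi(d1) = 0.2974598843; exp(-qT) = 1.0000000000; exp(-rT) = 0.9588697806
Gamma = exp(-qT) * phi(d1) / (S * sigma * sqrt(T)) = 1.0000000000 * 0.2974598843 / (94.4900 * 0.2300 * 0.8660254038) = 0.015805

Answer: Gamma = 0.015805


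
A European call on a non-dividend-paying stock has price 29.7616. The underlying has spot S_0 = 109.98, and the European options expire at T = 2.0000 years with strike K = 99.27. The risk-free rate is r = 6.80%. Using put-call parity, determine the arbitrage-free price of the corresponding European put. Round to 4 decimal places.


Answer: Put price = 6.4287

Derivation:
Put-call parity: C - P = S_0 * exp(-qT) - K * exp(-rT).
S_0 * exp(-qT) = 109.9800 * 1.00000000 = 109.98000000
K * exp(-rT) = 99.2700 * 0.87284263 = 86.64708813
P = C - S*exp(-qT) + K*exp(-rT)
P = 29.7616 - 109.98000000 + 86.64708813 = 6.4287


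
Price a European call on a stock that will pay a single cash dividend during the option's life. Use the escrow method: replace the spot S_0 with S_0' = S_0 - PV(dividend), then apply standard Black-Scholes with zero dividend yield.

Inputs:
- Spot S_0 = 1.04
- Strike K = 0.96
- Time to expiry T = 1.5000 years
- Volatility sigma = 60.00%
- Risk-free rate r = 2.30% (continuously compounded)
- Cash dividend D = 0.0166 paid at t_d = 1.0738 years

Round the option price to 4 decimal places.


Answer: Price = 0.3303

Derivation:
PV(D) = D * exp(-r * t_d) = 0.0166 * 0.97560509 = 0.01619504
S_0' = S_0 - PV(D) = 1.0400 - 0.01619504 = 1.02380496
d1 = (ln(S_0'/K) + (r + sigma^2/2)*T) / (sigma*sqrt(T)) = 0.50193859
d2 = d1 - sigma*sqrt(T) = -0.23290833
exp(-rT) = 0.96608834
N(d1) = 0.69214464; N(d2) = 0.40791629
C = S_0' * N(d1) - K * exp(-rT) * N(d2) = 1.02380496 * 0.69214464 - 0.9600 * 0.96608834 * 0.40791629 = 0.3303


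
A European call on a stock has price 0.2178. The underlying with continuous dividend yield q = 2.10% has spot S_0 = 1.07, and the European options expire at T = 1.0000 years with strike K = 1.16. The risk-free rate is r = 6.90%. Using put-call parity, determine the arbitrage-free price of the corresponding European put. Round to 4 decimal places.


Put-call parity: C - P = S_0 * exp(-qT) - K * exp(-rT).
S_0 * exp(-qT) = 1.0700 * 0.97921896 = 1.04776429
K * exp(-rT) = 1.1600 * 0.93332668 = 1.08265895
P = C - S*exp(-qT) + K*exp(-rT)
P = 0.2178 - 1.04776429 + 1.08265895 = 0.2527

Answer: Put price = 0.2527


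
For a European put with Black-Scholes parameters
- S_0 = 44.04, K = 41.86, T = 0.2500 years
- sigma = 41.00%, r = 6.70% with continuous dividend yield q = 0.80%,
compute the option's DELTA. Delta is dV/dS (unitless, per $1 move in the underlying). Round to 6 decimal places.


d1 = 0.4220980236; d2 = 0.2170980236
phi(d1) = 0.3649401527; exp(-qT) = 0.9980019987; exp(-rT) = 0.9833895013
N(-d1) = 0.3364767352
Delta = -exp(-qT) * N(-d1) = -0.9980019987 * 0.3364767352 = -0.335804

Answer: Delta = -0.335804


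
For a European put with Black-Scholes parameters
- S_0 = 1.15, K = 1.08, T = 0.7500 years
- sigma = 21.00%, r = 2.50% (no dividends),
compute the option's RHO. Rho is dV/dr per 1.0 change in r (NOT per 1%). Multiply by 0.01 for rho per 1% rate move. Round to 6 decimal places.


Answer: Rho = -0.286474

Derivation:
d1 = 0.5393463320; d2 = 0.3574809972
phi(d1) = 0.3449396633; exp(-qT) = 1.0000000000; exp(-rT) = 0.9814246877
N(-d2) = 0.3603658748
Rho = -K*T*exp(-rT)*N(-d2) = -1.0800 * 0.7500 * 0.9814246877 * 0.3603658748 = -0.286474


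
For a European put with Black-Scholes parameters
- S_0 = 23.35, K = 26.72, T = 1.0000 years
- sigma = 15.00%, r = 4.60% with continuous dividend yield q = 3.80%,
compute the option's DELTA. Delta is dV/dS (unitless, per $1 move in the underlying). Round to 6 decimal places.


Answer: Delta = -0.750415

Derivation:
d1 = -0.7704357637; d2 = -0.9204357637
phi(d1) = 0.2964952247; exp(-qT) = 0.9627129409; exp(-rT) = 0.9550419622
N(-d1) = 0.7794792772
Delta = -exp(-qT) * N(-d1) = -0.9627129409 * 0.7794792772 = -0.750415


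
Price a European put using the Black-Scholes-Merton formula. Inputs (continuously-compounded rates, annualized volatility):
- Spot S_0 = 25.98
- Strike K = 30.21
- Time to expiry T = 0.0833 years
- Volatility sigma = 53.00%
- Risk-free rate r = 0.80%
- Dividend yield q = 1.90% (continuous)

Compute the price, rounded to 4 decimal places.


Answer: Price = 4.6123

Derivation:
d1 = (ln(S/K) + (r - q + 0.5*sigma^2) * T) / (sigma * sqrt(T)) = -0.91563931
d2 = d1 - sigma * sqrt(T) = -1.06860653
exp(-rT) = 0.99933382; exp(-qT) = 0.99841855
P = K * exp(-rT) * N(-d2) - S_0 * exp(-qT) * N(-d1)
N(-d1) = 0.82007195; N(-d2) = 0.85737650
P = 30.2100 * 0.99933382 * 0.85737650 - 25.9800 * 0.99841855 * 0.82007195 = 4.6123


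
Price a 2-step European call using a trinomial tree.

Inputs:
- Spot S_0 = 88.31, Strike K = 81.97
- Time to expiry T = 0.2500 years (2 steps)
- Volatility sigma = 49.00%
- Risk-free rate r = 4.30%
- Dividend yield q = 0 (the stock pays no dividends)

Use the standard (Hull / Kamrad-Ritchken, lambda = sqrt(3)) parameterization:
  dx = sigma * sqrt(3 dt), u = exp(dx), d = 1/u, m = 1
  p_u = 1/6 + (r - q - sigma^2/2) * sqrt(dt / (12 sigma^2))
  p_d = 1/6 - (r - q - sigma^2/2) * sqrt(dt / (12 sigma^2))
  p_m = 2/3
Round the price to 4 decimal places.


Answer: Price = V(0,0) = 12.3044

Derivation:
dt = T/N = 0.125000; dx = sigma*sqrt(3*dt) = 0.300062
u = exp(dx) = 1.349943; d = 1/u = 0.740772
p_u = 0.150618, p_m = 0.666667, p_d = 0.182715
Discount per step: exp(-r*dt) = 0.994639
Stock lattice S(k, j) with j the centered position index:
  k=0: S(0,+0) = 88.3100
  k=1: S(1,-1) = 65.4176; S(1,+0) = 88.3100; S(1,+1) = 119.2135
  k=2: S(2,-2) = 48.4595; S(2,-1) = 65.4176; S(2,+0) = 88.3100; S(2,+1) = 119.2135; S(2,+2) = 160.9314
Terminal payoffs V(N, j) = max(S_T - K, 0):
  V(2,-2) = 0.000000; V(2,-1) = 0.000000; V(2,+0) = 6.340000; V(2,+1) = 37.243481; V(2,+2) = 78.961424
Backward induction: V(k, j) = exp(-r*dt) * [p_u * V(k+1, j+1) + p_m * V(k+1, j) + p_d * V(k+1, j-1)]
  V(1,-1) = exp(-r*dt) * [p_u*6.340000 + p_m*0.000000 + p_d*0.000000] = 0.949799
  V(1,+0) = exp(-r*dt) * [p_u*37.243481 + p_m*6.340000 + p_d*0.000000] = 9.783475
  V(1,+1) = exp(-r*dt) * [p_u*78.961424 + p_m*37.243481 + p_d*6.340000] = 37.677348
  V(0,+0) = exp(-r*dt) * [p_u*37.677348 + p_m*9.783475 + p_d*0.949799] = 12.304429


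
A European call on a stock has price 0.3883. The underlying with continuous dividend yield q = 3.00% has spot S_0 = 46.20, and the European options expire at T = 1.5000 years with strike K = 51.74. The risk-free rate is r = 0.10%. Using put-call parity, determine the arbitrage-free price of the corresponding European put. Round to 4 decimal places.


Answer: Put price = 7.8837

Derivation:
Put-call parity: C - P = S_0 * exp(-qT) - K * exp(-rT).
S_0 * exp(-qT) = 46.2000 * 0.95599748 = 44.16708366
K * exp(-rT) = 51.7400 * 0.99850112 = 51.66244818
P = C - S*exp(-qT) + K*exp(-rT)
P = 0.3883 - 44.16708366 + 51.66244818 = 7.8837


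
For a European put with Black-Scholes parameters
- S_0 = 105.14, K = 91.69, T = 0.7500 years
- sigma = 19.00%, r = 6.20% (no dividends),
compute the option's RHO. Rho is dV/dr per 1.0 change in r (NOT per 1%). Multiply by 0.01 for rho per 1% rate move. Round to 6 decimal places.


d1 = 1.1967375533; d2 = 1.0321927265
phi(d1) = 0.1949467336; exp(-qT) = 1.0000000000; exp(-rT) = 0.9545645606
N(-d2) = 0.1509909208
Rho = -K*T*exp(-rT)*N(-d2) = -91.6900 * 0.7500 * 0.9545645606 * 0.1509909208 = -9.911500

Answer: Rho = -9.911500


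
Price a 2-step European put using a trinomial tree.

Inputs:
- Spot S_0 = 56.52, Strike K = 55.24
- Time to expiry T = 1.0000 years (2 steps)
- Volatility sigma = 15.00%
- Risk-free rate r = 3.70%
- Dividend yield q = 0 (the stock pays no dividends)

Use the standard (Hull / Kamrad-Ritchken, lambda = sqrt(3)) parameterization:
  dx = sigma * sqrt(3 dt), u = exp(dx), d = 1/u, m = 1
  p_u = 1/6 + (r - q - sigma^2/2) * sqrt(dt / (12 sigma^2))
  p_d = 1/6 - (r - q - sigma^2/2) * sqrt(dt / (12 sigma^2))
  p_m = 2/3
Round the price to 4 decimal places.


dt = T/N = 0.500000; dx = sigma*sqrt(3*dt) = 0.183712
u = exp(dx) = 1.201669; d = 1/u = 0.832176
p_u = 0.201708, p_m = 0.666667, p_d = 0.131625
Discount per step: exp(-r*dt) = 0.981670
Stock lattice S(k, j) with j the centered position index:
  k=0: S(0,+0) = 56.5200
  k=1: S(1,-1) = 47.0346; S(1,+0) = 56.5200; S(1,+1) = 67.9184
  k=2: S(2,-2) = 39.1410; S(2,-1) = 47.0346; S(2,+0) = 56.5200; S(2,+1) = 67.9184; S(2,+2) = 81.6154
Terminal payoffs V(N, j) = max(K - S_T, 0):
  V(2,-2) = 16.098977; V(2,-1) = 8.205432; V(2,+0) = 0.000000; V(2,+1) = 0.000000; V(2,+2) = 0.000000
Backward induction: V(k, j) = exp(-r*dt) * [p_u * V(k+1, j+1) + p_m * V(k+1, j) + p_d * V(k+1, j-1)]
  V(1,-1) = exp(-r*dt) * [p_u*0.000000 + p_m*8.205432 + p_d*16.098977] = 7.450210
  V(1,+0) = exp(-r*dt) * [p_u*0.000000 + p_m*0.000000 + p_d*8.205432] = 1.060246
  V(1,+1) = exp(-r*dt) * [p_u*0.000000 + p_m*0.000000 + p_d*0.000000] = 0.000000
  V(0,+0) = exp(-r*dt) * [p_u*0.000000 + p_m*1.060246 + p_d*7.450210] = 1.656536

Answer: Price = V(0,0) = 1.6565


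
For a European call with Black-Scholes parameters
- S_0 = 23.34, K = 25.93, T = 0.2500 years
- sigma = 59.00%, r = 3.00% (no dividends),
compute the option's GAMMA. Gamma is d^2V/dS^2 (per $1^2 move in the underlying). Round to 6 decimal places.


d1 = -0.1837948227; d2 = -0.4787948227
phi(d1) = 0.3922606245; exp(-qT) = 1.0000000000; exp(-rT) = 0.9925280548
Gamma = exp(-qT) * phi(d1) / (S * sigma * sqrt(T)) = 1.0000000000 * 0.3922606245 / (23.3400 * 0.5900 * 0.5000000000) = 0.056971

Answer: Gamma = 0.056971


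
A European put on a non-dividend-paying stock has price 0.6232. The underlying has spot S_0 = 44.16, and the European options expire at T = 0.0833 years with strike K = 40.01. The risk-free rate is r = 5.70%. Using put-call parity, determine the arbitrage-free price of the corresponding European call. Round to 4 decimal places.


Put-call parity: C - P = S_0 * exp(-qT) - K * exp(-rT).
S_0 * exp(-qT) = 44.1600 * 1.00000000 = 44.16000000
K * exp(-rT) = 40.0100 * 0.99526315 = 39.82047881
C = P + S*exp(-qT) - K*exp(-rT)
C = 0.6232 + 44.16000000 - 39.82047881 = 4.9627

Answer: Call price = 4.9627


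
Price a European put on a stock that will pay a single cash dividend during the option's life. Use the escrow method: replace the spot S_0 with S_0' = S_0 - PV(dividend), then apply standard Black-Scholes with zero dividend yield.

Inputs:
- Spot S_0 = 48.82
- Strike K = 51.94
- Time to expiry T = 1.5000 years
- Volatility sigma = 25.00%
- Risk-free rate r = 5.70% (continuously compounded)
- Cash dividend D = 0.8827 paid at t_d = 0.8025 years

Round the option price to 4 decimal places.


PV(D) = D * exp(-r * t_d) = 0.8827 * 0.95528792 = 0.84323264
S_0' = S_0 - PV(D) = 48.8200 - 0.84323264 = 47.97676736
d1 = (ln(S_0'/K) + (r + sigma^2/2)*T) / (sigma*sqrt(T)) = 0.17310601
d2 = d1 - sigma*sqrt(T) = -0.13308021
exp(-rT) = 0.91805314
N(-d1) = 0.43128405; N(-d2) = 0.55293503
P = K * exp(-rT) * N(-d2) - S_0' * N(-d1) = 51.9400 * 0.91805314 * 0.55293503 - 47.97676736 * 0.43128405 = 5.6744

Answer: Price = 5.6744


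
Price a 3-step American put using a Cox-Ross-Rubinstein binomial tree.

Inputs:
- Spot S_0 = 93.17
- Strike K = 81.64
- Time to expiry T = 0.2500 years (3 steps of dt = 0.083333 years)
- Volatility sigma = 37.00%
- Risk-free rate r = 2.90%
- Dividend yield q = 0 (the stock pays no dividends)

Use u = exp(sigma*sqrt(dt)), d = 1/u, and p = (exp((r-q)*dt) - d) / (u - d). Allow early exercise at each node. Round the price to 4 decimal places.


dt = T/N = 0.083333
u = exp(sigma*sqrt(dt)) = 1.112723; d = 1/u = 0.898697
p = (exp((r-q)*dt) - d) / (u - d) = 0.484628
Discount per step: exp(-r*dt) = 0.997586
Stock lattice S(k, i) with i counting down-moves:
  k=0: S(0,0) = 93.1700
  k=1: S(1,0) = 103.6724; S(1,1) = 83.7316
  k=2: S(2,0) = 115.3586; S(2,1) = 93.1700; S(2,2) = 75.2493
  k=3: S(3,0) = 128.3621; S(3,1) = 103.6724; S(3,2) = 83.7316; S(3,3) = 67.6263
Terminal payoffs V(N, i) = max(K - S_T, 0):
  V(3,0) = 0.000000; V(3,1) = 0.000000; V(3,2) = 0.000000; V(3,3) = 14.013739
Backward induction: V(k, i) = exp(-r*dt) * [p * V(k+1, i) + (1-p) * V(k+1, i+1)]; then take max(V_cont, immediate exercise) for American.
  V(2,0) = exp(-r*dt) * [p*0.000000 + (1-p)*0.000000] = 0.000000; exercise = 0.000000; V(2,0) = max -> 0.000000
  V(2,1) = exp(-r*dt) * [p*0.000000 + (1-p)*0.000000] = 0.000000; exercise = 0.000000; V(2,1) = max -> 0.000000
  V(2,2) = exp(-r*dt) * [p*0.000000 + (1-p)*14.013739] = 7.204856; exercise = 6.390732; V(2,2) = max -> 7.204856
  V(1,0) = exp(-r*dt) * [p*0.000000 + (1-p)*0.000000] = 0.000000; exercise = 0.000000; V(1,0) = max -> 0.000000
  V(1,1) = exp(-r*dt) * [p*0.000000 + (1-p)*7.204856] = 3.704218; exercise = 0.000000; V(1,1) = max -> 3.704218
  V(0,0) = exp(-r*dt) * [p*0.000000 + (1-p)*3.704218] = 1.904442; exercise = 0.000000; V(0,0) = max -> 1.904442

Answer: Price = V(0,0) = 1.9044


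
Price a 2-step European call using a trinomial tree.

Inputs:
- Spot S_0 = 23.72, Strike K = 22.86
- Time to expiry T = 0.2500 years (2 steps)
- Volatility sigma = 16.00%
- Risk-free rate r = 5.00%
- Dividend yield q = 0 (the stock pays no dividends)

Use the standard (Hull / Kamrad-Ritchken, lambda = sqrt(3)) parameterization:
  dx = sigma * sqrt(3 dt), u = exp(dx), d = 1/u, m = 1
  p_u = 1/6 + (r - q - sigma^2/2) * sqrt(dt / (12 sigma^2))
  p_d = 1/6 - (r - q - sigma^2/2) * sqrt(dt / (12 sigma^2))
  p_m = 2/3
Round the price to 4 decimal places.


dt = T/N = 0.125000; dx = sigma*sqrt(3*dt) = 0.097980
u = exp(dx) = 1.102940; d = 1/u = 0.906667
p_u = 0.190396, p_m = 0.666667, p_d = 0.142937
Discount per step: exp(-r*dt) = 0.993769
Stock lattice S(k, j) with j the centered position index:
  k=0: S(0,+0) = 23.7200
  k=1: S(1,-1) = 21.5062; S(1,+0) = 23.7200; S(1,+1) = 26.1617
  k=2: S(2,-2) = 19.4989; S(2,-1) = 21.5062; S(2,+0) = 23.7200; S(2,+1) = 26.1617; S(2,+2) = 28.8548
Terminal payoffs V(N, j) = max(S_T - K, 0):
  V(2,-2) = 0.000000; V(2,-1) = 0.000000; V(2,+0) = 0.860000; V(2,+1) = 3.301743; V(2,+2) = 5.994840
Backward induction: V(k, j) = exp(-r*dt) * [p_u * V(k+1, j+1) + p_m * V(k+1, j) + p_d * V(k+1, j-1)]
  V(1,-1) = exp(-r*dt) * [p_u*0.860000 + p_m*0.000000 + p_d*0.000000] = 0.162720
  V(1,+0) = exp(-r*dt) * [p_u*3.301743 + p_m*0.860000 + p_d*0.000000] = 1.194483
  V(1,+1) = exp(-r*dt) * [p_u*5.994840 + p_m*3.301743 + p_d*0.860000] = 3.443891
  V(0,+0) = exp(-r*dt) * [p_u*3.443891 + p_m*1.194483 + p_d*0.162720] = 1.466093

Answer: Price = V(0,0) = 1.4661


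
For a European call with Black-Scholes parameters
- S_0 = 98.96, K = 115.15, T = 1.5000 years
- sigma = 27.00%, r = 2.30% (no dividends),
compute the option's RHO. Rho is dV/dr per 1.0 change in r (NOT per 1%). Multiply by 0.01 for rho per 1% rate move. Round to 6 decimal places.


Answer: Rho = 50.361494

Derivation:
d1 = -0.1885348008; d2 = -0.5192159160
phi(d1) = 0.3919146397; exp(-qT) = 1.0000000000; exp(-rT) = 0.9660883397
N(d2) = 0.3018050906
Rho = K*T*exp(-rT)*N(d2) = 115.1500 * 1.5000 * 0.9660883397 * 0.3018050906 = 50.361494


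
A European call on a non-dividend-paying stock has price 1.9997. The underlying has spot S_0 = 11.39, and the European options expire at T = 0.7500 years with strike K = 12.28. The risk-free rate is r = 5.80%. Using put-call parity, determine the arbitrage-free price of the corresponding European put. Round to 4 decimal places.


Put-call parity: C - P = S_0 * exp(-qT) - K * exp(-rT).
S_0 * exp(-qT) = 11.3900 * 1.00000000 = 11.39000000
K * exp(-rT) = 12.2800 * 0.95743255 = 11.75727176
P = C - S*exp(-qT) + K*exp(-rT)
P = 1.9997 - 11.39000000 + 11.75727176 = 2.3670

Answer: Put price = 2.3670


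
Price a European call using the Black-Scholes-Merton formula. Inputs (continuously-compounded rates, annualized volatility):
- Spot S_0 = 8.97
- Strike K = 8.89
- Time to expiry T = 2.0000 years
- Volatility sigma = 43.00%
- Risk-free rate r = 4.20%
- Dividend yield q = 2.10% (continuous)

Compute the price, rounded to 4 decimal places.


d1 = (ln(S/K) + (r - q + 0.5*sigma^2) * T) / (sigma * sqrt(T)) = 0.38785403
d2 = d1 - sigma * sqrt(T) = -0.22025780
exp(-rT) = 0.91943126; exp(-qT) = 0.95886978
C = S_0 * exp(-qT) * N(d1) - K * exp(-rT) * N(d2)
N(d1) = 0.65093797; N(d2) = 0.41283519
C = 8.9700 * 0.95886978 * 0.65093797 - 8.8900 * 0.91943126 * 0.41283519 = 2.2243

Answer: Price = 2.2243


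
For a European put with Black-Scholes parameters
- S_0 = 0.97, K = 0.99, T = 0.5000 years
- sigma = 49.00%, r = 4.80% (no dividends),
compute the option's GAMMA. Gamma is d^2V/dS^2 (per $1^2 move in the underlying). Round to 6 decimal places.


Answer: Gamma = 1.167178

Derivation:
d1 = 0.1836056970; d2 = -0.1628766258
phi(d1) = 0.3922742529; exp(-qT) = 1.0000000000; exp(-rT) = 0.9762857098
Gamma = exp(-qT) * phi(d1) / (S * sigma * sqrt(T)) = 1.0000000000 * 0.3922742529 / (0.9700 * 0.4900 * 0.7071067812) = 1.167178
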